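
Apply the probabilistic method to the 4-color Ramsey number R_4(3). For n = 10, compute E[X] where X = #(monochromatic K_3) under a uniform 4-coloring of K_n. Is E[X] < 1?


E[X] = C(10, 3) · 4^{1 − 3} = 120 · 4^{−2} = 120/16.
As a reduced fraction: E[X] = 15/2 ≈ 7.5000.
Is E[X] < 1? NO.
Since E[X] ≥ 1, the first-moment bound is inconclusive at n = 10; it does NOT by itself certify R_4(3) > 10.

E[X] = 15/2 ≈ 7.5000; E[X] ≥ 1; first-moment method inconclusive here.


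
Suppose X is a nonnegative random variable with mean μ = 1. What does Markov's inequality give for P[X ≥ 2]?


μ = E[X] = 1, a = 2.
Markov: P[X ≥ 2] ≤ μ/a = (1)/2 = 1/2.
Numerically: ≈ 0.500.
(Since a = 2 > μ = 1.000, the bound 1/2 is < 1 and informative.)

P[X ≥ 2] ≤ 1/2 ≈ 0.500.


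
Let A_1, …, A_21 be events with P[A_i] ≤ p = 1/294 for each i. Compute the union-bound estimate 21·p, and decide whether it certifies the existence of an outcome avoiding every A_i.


Union bound: P[∪_{i=1}^{21} A_i] ≤ Σ_i P[A_i] ≤ 21·p = 21·(1/294) = 1/14.
Numerically: 1/14 ≈ 0.071429.
Is 1/14 < 1? YES.
Since P[∪ A_i] ≤ 1/14 < 1, the complement has P[∩ A_i^c] ≥ 1 − 1/14 = 13/14 > 0, so some outcome avoids every A_i.

21·p = 1/14 ≈ 0.071429; existence CERTIFIED by the union bound.


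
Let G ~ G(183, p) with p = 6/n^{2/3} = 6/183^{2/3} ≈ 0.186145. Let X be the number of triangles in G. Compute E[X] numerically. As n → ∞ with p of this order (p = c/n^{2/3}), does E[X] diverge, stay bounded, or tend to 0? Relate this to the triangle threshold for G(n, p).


Number of potential triangles: C(183, 3) = 1004731.
Each occurs with probability p³ ≈ (0.186145)³ ≈ 6.44987906e-03.
By linearity: E[X] = C(183, 3)·p³ ≈ 1004731 · 6.44987906e-03 ≈ 6480.393443.
Since α = 2/3 < 1, p = c/n^{2/3} ≫ 1/n is above the triangle threshold p ~ 1/n. Asymptotically E[X] ~ (c³/6)·n^{3(1−α)} = (6³/6)·n^{1} → ∞; triangles are abundant w.h.p.

E[X] ≈ 6480.393443; in regime p = Θ(1/n^{2/3}) E[X] diverges (above the triangle threshold p ~ 1/n).


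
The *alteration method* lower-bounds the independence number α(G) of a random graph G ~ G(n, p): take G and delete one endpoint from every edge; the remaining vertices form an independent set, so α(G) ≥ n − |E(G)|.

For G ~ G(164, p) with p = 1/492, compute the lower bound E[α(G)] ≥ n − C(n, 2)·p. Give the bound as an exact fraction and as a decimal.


E[|E(G)|] = C(164, 2)·p = 13366 · (1/492) = 163/6.
E[α(G)] ≥ n − E[|E(G)|] = 164 − 163/6 = 821/6.
Numerically: ≈ 136.8333.
(This is only a lower bound; the true E[α(G)] may be larger.)

E[α(G)] ≥ 821/6 ≈ 136.8333.


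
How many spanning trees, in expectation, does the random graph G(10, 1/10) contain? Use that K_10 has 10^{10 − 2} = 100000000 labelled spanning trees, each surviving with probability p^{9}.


K_10 has 10^{10 − 2} = 100000000 labelled spanning trees.
For each such spanning tree H, let X_H = 1 if all 9 edges of H are present in G. Then P[X_H = 1] = p^{9} = (1/10)^{9} = 1/1000000000.
Summing the indicators: E[X] = Σ_H E[X_H] = 100000000 · p^{9} = 100000000 · 1/1000000000 = 1/10.
Numerically: E[X] ≈ 0.1.

E[X] = 100000000 · (1/10)^{9} = 1/10 ≈ 0.1.


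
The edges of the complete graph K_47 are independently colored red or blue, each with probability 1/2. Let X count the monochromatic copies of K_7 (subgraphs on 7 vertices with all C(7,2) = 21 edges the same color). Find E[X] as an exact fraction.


Let X = Σ_S X_S over the C(47, 7) = 62891499 subsets S of size 7, where X_S = 1 if the K_7 on S is monochromatic.
For a fixed S, the K_7 on S has C(7, 2) = 21 edges. P[all 21 edges red] = (1/2)^21, and likewise for blue, so P[monochromatic] = 2·(1/2)^21 = 2^{1 − 21} = 1/1048576.
By linearity: E[X] = C(47, 7) · 2^{1 − 21} = 62891499 · 1/1048576 = 62891499/1048576.
Numerically: E[X] ≈ 59.978007.

E[X] = C(47,7)·2^(1−C(7,2)) = 62891499/1048576 ≈ 59.978007.


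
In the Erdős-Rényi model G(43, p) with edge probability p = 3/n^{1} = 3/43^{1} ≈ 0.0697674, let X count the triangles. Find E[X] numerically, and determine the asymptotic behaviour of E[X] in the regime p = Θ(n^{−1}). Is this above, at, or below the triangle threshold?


Number of potential triangles: C(43, 3) = 12341.
Each occurs with probability p³ ≈ (0.0697674)³ ≈ 3.39592740e-04.
By linearity: E[X] = C(43, 3)·p³ ≈ 12341 · 3.39592740e-04 ≈ 4.190914.
Here α = 1, so p = 3/n is exactly at the triangle threshold p ~ 1/n. Asymptotically E[X] → c³/6 = 3³/6 = 9/2 ≈ 4.500000, a bounded constant. In this regime the triangle count is asymptotically Poisson(c³/6).

E[X] ≈ 4.190914; in regime p = Θ(1/n^{1}) E[X] stays bounded (at the triangle threshold p ~ 1/n).


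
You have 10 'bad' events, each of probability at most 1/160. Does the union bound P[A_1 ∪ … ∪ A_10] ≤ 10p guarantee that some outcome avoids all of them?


Union bound: P[∪_{i=1}^{10} A_i] ≤ Σ_i P[A_i] ≤ 10·p = 10·(1/160) = 1/16.
Numerically: 1/16 ≈ 0.0625000.
Is 1/16 < 1? YES.
Since P[∪ A_i] ≤ 1/16 < 1, the complement has P[∩ A_i^c] ≥ 1 − 1/16 = 15/16 > 0, so some outcome avoids every A_i.

10·p = 1/16 ≈ 0.0625000; existence CERTIFIED by the union bound.


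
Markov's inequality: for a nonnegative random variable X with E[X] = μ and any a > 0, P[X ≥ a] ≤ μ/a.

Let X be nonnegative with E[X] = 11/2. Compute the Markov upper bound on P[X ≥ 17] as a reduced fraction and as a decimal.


μ = E[X] = 11/2, a = 17.
Markov: P[X ≥ 17] ≤ μ/a = (11/2)/17 = 11/34.
Numerically: ≈ 0.323529.
(Since a = 17 > μ = 5.500000, the bound 11/34 is < 1 and informative.)

P[X ≥ 17] ≤ 11/34 ≈ 0.323529.


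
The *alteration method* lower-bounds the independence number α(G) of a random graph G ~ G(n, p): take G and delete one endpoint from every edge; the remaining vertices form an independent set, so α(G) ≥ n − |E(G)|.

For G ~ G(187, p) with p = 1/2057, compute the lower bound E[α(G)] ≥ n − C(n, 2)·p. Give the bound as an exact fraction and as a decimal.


E[|E(G)|] = C(187, 2)·p = 17391 · (1/2057) = 93/11.
E[α(G)] ≥ n − E[|E(G)|] = 187 − 93/11 = 1964/11.
Numerically: ≈ 178.545.
(This is only a lower bound; the true E[α(G)] may be larger.)

E[α(G)] ≥ 1964/11 ≈ 178.545.


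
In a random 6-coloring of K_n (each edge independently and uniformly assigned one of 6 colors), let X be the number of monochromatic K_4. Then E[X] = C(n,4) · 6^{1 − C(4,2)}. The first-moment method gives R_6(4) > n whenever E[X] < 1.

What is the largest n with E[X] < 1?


We need C(n, 4) · 6^{1 − 6} < 1, i.e. C(n, 4) < 6^{6 − 1} = 7776.
Check values of n near the boundary:
  n = 16: C(16, 4) = 1820; 1820 < 7776? YES
  n = 17: C(17, 4) = 2380; 2380 < 7776? YES
  n = 18: C(18, 4) = 3060; 3060 < 7776? YES
  n = 19: C(19, 4) = 3876; 3876 < 7776? YES
  n = 20: C(20, 4) = 4845; 4845 < 7776? YES
  n = 21: C(21, 4) = 5985; 5985 < 7776? YES
  n = 22: C(22, 4) = 7315; 7315 < 7776? YES
  n = 23: C(23, 4) = 8855; 8855 < 7776? NO
The largest n with C(n, 4) < 7776 is n = 22 (where E[X] = 7315/7776 ≈ 0.94072). Hence R_6(4) > 22, i.e. R_6(4) ≥ 23.

Largest n = 22; hence R_6(4) > 22.


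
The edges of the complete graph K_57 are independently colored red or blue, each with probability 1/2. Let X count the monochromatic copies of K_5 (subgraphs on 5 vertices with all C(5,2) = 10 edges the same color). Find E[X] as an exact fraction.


Let X = Σ_S X_S over the C(57, 5) = 4187106 subsets S of size 5, where X_S = 1 if the K_5 on S is monochromatic.
For a fixed S, the K_5 on S has C(5, 2) = 10 edges. P[all 10 edges red] = (1/2)^10, and likewise for blue, so P[monochromatic] = 2·(1/2)^10 = 2^{1 − 10} = 1/512.
By linearity of expectation: E[X] = C(57, 5) · 2^{1 − 10} = 4187106 · 1/512 = 2093553/256.
Numerically: E[X] ≈ 8177.941406.

E[X] = C(57,5)·2^(1−C(5,2)) = 2093553/256 ≈ 8177.941406.


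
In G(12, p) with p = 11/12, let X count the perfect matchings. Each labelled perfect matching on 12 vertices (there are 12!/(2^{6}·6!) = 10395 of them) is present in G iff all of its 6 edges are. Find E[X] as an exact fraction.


K_12 has 12!/(2^{6}·6!) = 10395 labelled perfect matchings.
For each such perfect matching H, let X_H = 1 if all 6 edges of H are present in G. Then P[X_H = 1] = p^{6} = (11/12)^{6} = 1771561/2985984.
By linearity: E[X] = Σ_H E[X_H] = 10395 · p^{6} = 10395 · 1771561/2985984 = 682050985/110592.
Numerically: E[X] ≈ 6.17e+03.

E[X] = 10395 · (11/12)^{6} = 682050985/110592 ≈ 6.17e+03.


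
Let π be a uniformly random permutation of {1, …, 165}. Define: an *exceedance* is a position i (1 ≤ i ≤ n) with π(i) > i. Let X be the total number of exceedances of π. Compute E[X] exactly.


Write X = Σ_{i=1}^{165} X_i, where X_i = 1_{π(i) > i}.
For each fixed i, π(i) is uniform over {1, …, 165} (marginal of a uniform permutation), so P[π(i) > i] = (n − i)/n. Summing: Σ_{i=1}^{165} (n − i)/n = (0 + 1 + … + 164)/165 = 165(165 − 1)/(2·165) = (165 − 1)/2.
Hence E[X] = Σ_{i=1}^{165} (165 − i)/165 = 82 ≈ 82.000000.

E[X] = 82 = 82.000000.


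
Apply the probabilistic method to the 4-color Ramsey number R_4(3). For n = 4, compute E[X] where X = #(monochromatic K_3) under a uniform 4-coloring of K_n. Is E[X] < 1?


E[X] = C(4, 3) · 4^{1 − 3} = 4 · 4^{−2} = 4/16.
As a reduced fraction: E[X] = 1/4 ≈ 0.250.
Is E[X] < 1? YES.
Since E[X] < 1, there exists a 4-coloring of K_{4} with no monochromatic K_3; hence R_4(3) > 4.

E[X] = 1/4 ≈ 0.250; E[X] < 1, so R_4(3) > 4.


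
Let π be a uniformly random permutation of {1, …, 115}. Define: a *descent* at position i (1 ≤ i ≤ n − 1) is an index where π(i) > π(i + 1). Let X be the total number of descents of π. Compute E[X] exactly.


Write X = Σ X_I over i = 1, …, 114, with X_I the indicator of one descent.
There are 114 indicators.
For each fixed i, the pair (π(i), π(i+1)) is a uniformly random ordered pair of distinct values from {1, …, 115}; by symmetry P[π(i) > π(i+1)] = 1/2.
By linearity: E[X] = 114 · (1/2) = (115 − 1) · (1/2) = 57 ≈ 57.000000.

E[X] = 57 = 57.000000.


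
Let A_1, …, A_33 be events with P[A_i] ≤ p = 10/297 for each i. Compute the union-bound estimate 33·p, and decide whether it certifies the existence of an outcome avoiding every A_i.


Union bound: P[∪_{i=1}^{33} A_i] ≤ Σ_i P[A_i] ≤ 33·p = 33·(10/297) = 10/9.
Numerically: 10/9 ≈ 1.11111.
Is 10/9 < 1? NO.
Since the bound 10/9 is ≥ 1, the union bound is uninformative here; it does NOT by itself certify existence.

33·p = 10/9 ≈ 1.11111; existence NOT certified by the union bound.


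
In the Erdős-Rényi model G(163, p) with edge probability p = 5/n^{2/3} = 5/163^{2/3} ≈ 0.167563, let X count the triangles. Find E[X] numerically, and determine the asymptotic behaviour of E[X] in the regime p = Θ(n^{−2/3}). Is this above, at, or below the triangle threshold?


Number of potential triangles: C(163, 3) = 708561.
Each occurs with probability p³ ≈ (0.167563)³ ≈ 4.70473108e-03.
By linearity: E[X] = C(163, 3)·p³ ≈ 708561 · 4.70473108e-03 ≈ 3333.588957.
Since α = 2/3 < 1, p = c/n^{2/3} ≫ 1/n is above the triangle threshold p ~ 1/n. Asymptotically E[X] ~ (c³/6)·n^{3(1−α)} = (5³/6)·n^{1} → ∞; triangles are abundant w.h.p.

E[X] ≈ 3333.588957; in regime p = Θ(1/n^{2/3}) E[X] diverges (above the triangle threshold p ~ 1/n).


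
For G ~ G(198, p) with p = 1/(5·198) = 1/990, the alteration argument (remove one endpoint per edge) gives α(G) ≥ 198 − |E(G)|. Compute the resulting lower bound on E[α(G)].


E[|E(G)|] = C(198, 2)·p = 19503 · (1/990) = 197/10.
E[α(G)] ≥ n − E[|E(G)|] = 198 − 197/10 = 1783/10.
Numerically: ≈ 178.300000.
(This is only a lower bound; the true E[α(G)] may be larger.)

E[α(G)] ≥ 1783/10 ≈ 178.300000.


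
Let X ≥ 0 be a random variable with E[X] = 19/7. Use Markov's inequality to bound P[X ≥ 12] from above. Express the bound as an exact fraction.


μ = E[X] = 19/7, a = 12.
Markov: P[X ≥ 12] ≤ μ/a = (19/7)/12 = 19/84.
Numerically: ≈ 0.226190.
(Since a = 12 > μ = 2.714286, the bound 19/84 is < 1 and informative.)

P[X ≥ 12] ≤ 19/84 ≈ 0.226190.


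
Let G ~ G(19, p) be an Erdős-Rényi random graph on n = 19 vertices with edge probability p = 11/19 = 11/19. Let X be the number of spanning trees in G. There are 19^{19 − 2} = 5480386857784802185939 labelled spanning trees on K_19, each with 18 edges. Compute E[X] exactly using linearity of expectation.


K_19 has 19^{19 − 2} = 5480386857784802185939 labelled spanning trees.
For each such spanning tree H, let X_H = 1 if all 18 edges of H are present in G. Then P[X_H = 1] = p^{18} = (11/19)^{18} = 5559917313492231481/104127350297911241532841.
By linearity of expectation: E[X] = Σ_H E[X_H] = 5480386857784802185939 · p^{18} = 5480386857784802185939 · 5559917313492231481/104127350297911241532841 = 5559917313492231481/19.
Numerically: E[X] ≈ 2.9263e+17.

E[X] = 5480386857784802185939 · (11/19)^{18} = 5559917313492231481/19 ≈ 2.9263e+17.


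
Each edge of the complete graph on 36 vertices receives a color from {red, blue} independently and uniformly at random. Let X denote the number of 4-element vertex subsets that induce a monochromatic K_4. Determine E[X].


Let X = Σ_S X_S over the C(36, 4) = 58905 subsets S of size 4, where X_S = 1 if the K_4 on S is monochromatic.
For a fixed S, the K_4 on S has C(4, 2) = 6 edges. P[all 6 edges red] = (1/2)^6, and likewise for blue, so P[monochromatic] = 2·(1/2)^6 = 2^{1 − 6} = 1/32.
Summing: E[X] = C(36, 4) · 2^{1 − 6} = 58905 · 1/32 = 58905/32.
Numerically: E[X] ≈ 1840.781.

E[X] = C(36,4)·2^(1−C(4,2)) = 58905/32 ≈ 1840.781.


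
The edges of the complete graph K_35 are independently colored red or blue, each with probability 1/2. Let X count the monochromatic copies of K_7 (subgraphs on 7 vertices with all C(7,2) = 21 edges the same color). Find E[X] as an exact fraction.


Let X = Σ_S X_S over the C(35, 7) = 6724520 subsets S of size 7, where X_S = 1 if the K_7 on S is monochromatic.
For a fixed S, the K_7 on S has C(7, 2) = 21 edges. P[all 21 edges red] = (1/2)^21, and likewise for blue, so P[monochromatic] = 2·(1/2)^21 = 2^{1 − 21} = 1/1048576.
By linearity: E[X] = C(35, 7) · 2^{1 − 21} = 6724520 · 1/1048576 = 840565/131072.
Numerically: E[X] ≈ 6.413.

E[X] = C(35,7)·2^(1−C(7,2)) = 840565/131072 ≈ 6.413.


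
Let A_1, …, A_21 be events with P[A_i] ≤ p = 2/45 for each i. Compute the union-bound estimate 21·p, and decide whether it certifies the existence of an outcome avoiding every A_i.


Union bound: P[∪_{i=1}^{21} A_i] ≤ Σ_i P[A_i] ≤ 21·p = 21·(2/45) = 14/15.
Numerically: 14/15 ≈ 0.9333.
Is 14/15 < 1? YES.
Since P[∪ A_i] ≤ 14/15 < 1, the complement has P[∩ A_i^c] ≥ 1 − 14/15 = 1/15 > 0, so some outcome avoids every A_i.

21·p = 14/15 ≈ 0.9333; existence CERTIFIED by the union bound.


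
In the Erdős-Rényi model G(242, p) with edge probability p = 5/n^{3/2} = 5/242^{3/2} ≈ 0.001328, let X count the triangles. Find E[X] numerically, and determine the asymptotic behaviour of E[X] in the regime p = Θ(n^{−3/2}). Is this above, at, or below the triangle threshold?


Number of potential triangles: C(242, 3) = 2332880.
Each occurs with probability p³ ≈ (0.001328)³ ≈ 2.342830e-09.
By linearity: E[X] = C(242, 3)·p³ ≈ 2332880 · 2.342830e-09 ≈ 0.0055.
Since α = 3/2 > 1, p = c/n^{3/2} = o(1/n) is below the triangle threshold p ~ 1/n. Asymptotically E[X] ~ (c³/6)·n^{3(1−α)} = (5³/6)·n^{-1.5} → 0, so by Markov's inequality G has no triangles w.h.p.

E[X] ≈ 0.0055; in regime p = Θ(1/n^{3/2}) E[X] tends to 0 (below the triangle threshold p ~ 1/n).


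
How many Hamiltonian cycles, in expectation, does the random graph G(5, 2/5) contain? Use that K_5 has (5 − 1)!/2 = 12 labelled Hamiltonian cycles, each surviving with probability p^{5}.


K_5 has (5 − 1)!/2 = 12 labelled Hamiltonian cycles.
For each such Hamiltonian cycle H, let X_H = 1 if all 5 edges of H are present in G. Then P[X_H = 1] = p^{5} = (2/5)^{5} = 32/3125.
By linearity of expectation: E[X] = Σ_H E[X_H] = 12 · p^{5} = 12 · 32/3125 = 384/3125.
Numerically: E[X] ≈ 0.12288.

E[X] = 12 · (2/5)^{5} = 384/3125 ≈ 0.12288.


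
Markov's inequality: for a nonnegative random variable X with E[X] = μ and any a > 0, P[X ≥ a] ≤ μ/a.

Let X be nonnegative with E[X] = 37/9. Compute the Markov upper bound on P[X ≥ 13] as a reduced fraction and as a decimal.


μ = E[X] = 37/9, a = 13.
Markov: P[X ≥ 13] ≤ μ/a = (37/9)/13 = 37/117.
Numerically: ≈ 0.316.
(Since a = 13 > μ = 4.111, the bound 37/117 is < 1 and informative.)

P[X ≥ 13] ≤ 37/117 ≈ 0.316.


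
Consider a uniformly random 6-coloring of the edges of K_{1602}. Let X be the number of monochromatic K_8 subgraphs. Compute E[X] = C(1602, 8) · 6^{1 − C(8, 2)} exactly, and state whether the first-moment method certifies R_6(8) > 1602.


E[X] = C(1602, 8) · 6^{1 − 28} = 1057248389245018627800 · 6^{−27} = 1057248389245018627800/1023490369077469249536.
As a reduced fraction: E[X] = 14684005406180814275/14215144014964850688 ≈ 1.03298.
Is E[X] < 1? NO.
Since E[X] ≥ 1, the first-moment bound is inconclusive at n = 1602; it does NOT by itself certify R_6(8) > 1602.

E[X] = 14684005406180814275/14215144014964850688 ≈ 1.03298; E[X] ≥ 1; first-moment method inconclusive here.


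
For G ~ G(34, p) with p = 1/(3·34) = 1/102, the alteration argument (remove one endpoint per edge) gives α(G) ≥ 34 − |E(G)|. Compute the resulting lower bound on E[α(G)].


E[|E(G)|] = C(34, 2)·p = 561 · (1/102) = 11/2.
E[α(G)] ≥ n − E[|E(G)|] = 34 − 11/2 = 57/2.
Numerically: ≈ 28.5000.
(This is only a lower bound; the true E[α(G)] may be larger.)

E[α(G)] ≥ 57/2 ≈ 28.5000.


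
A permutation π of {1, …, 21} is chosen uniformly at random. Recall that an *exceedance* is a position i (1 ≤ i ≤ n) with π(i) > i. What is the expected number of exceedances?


Write X = Σ_{i=1}^{21} X_i, where X_i = 1_{π(i) > i}.
For each fixed i, π(i) is uniform over {1, …, 21} (marginal of a uniform permutation), so P[π(i) > i] = (n − i)/n. Summing: Σ_{i=1}^{21} (n − i)/n = (0 + 1 + … + 20)/21 = 21(21 − 1)/(2·21) = (21 − 1)/2.
Hence E[X] = Σ_{i=1}^{21} (21 − i)/21 = 10 ≈ 10.000000.

E[X] = 10 = 10.000000.


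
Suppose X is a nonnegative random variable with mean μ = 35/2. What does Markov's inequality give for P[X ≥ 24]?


μ = E[X] = 35/2, a = 24.
Markov: P[X ≥ 24] ≤ μ/a = (35/2)/24 = 35/48.
Numerically: ≈ 0.7292.
(Since a = 24 > μ = 17.5000, the bound 35/48 is < 1 and informative.)

P[X ≥ 24] ≤ 35/48 ≈ 0.7292.


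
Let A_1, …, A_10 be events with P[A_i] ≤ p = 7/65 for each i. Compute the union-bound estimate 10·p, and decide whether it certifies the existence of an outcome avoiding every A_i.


Union bound: P[∪_{i=1}^{10} A_i] ≤ Σ_i P[A_i] ≤ 10·p = 10·(7/65) = 14/13.
Numerically: 14/13 ≈ 1.076923.
Is 14/13 < 1? NO.
Since the bound 14/13 is ≥ 1, the union bound is uninformative here; it does NOT by itself certify existence.

10·p = 14/13 ≈ 1.076923; existence NOT certified by the union bound.


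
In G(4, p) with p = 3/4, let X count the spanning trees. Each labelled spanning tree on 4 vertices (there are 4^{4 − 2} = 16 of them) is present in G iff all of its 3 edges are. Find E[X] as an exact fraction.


K_4 has 4^{4 − 2} = 16 labelled spanning trees.
For each such spanning tree H, let X_H = 1 if all 3 edges of H are present in G. Then P[X_H = 1] = p^{3} = (3/4)^{3} = 27/64.
Summing the indicators: E[X] = Σ_H E[X_H] = 16 · p^{3} = 16 · 27/64 = 27/4.
Numerically: E[X] ≈ 6.75.

E[X] = 16 · (3/4)^{3} = 27/4 ≈ 6.75.


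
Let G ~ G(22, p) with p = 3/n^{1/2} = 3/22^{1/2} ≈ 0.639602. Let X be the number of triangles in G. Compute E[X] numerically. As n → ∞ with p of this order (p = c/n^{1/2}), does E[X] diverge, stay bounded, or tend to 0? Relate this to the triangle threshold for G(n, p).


Number of potential triangles: C(22, 3) = 1540.
Each occurs with probability p³ ≈ (0.639602)³ ≈ 2.61655425e-01.
By linearity: E[X] = C(22, 3)·p³ ≈ 1540 · 2.61655425e-01 ≈ 402.949354.
Since α = 1/2 < 1, p = c/n^{1/2} ≫ 1/n is above the triangle threshold p ~ 1/n. Asymptotically E[X] ~ (c³/6)·n^{3(1−α)} = (3³/6)·n^{1.5} → ∞; triangles are abundant w.h.p.

E[X] ≈ 402.949354; in regime p = Θ(1/n^{1/2}) E[X] diverges (above the triangle threshold p ~ 1/n).


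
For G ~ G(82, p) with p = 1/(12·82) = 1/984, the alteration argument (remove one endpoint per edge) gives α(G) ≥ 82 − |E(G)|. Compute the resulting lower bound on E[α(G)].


E[|E(G)|] = C(82, 2)·p = 3321 · (1/984) = 27/8.
E[α(G)] ≥ n − E[|E(G)|] = 82 − 27/8 = 629/8.
Numerically: ≈ 78.625000.
(This is only a lower bound; the true E[α(G)] may be larger.)

E[α(G)] ≥ 629/8 ≈ 78.625000.


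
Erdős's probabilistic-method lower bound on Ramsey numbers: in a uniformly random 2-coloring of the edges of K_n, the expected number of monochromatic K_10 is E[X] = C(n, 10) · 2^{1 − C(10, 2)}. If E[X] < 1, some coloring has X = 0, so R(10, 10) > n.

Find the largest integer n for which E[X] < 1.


We need C(n, 10) · 2^{1 − 45} < 1, i.e. C(n, 10) < 2^{45 − 1} = 17592186044416.
Check values of n near the boundary:
  n = 98: C(98, 10) = 14005614014756; 14005614014756 < 17592186044416? YES
  n = 99: C(99, 10) = 15579278510796; 15579278510796 < 17592186044416? YES
  n = 100: C(100, 10) = 17310309456440; 17310309456440 < 17592186044416? YES
  n = 101: C(101, 10) = 19212541264840; 19212541264840 < 17592186044416? NO
The largest n with C(n, 10) < 17592186044416 is n = 100 (where E[X] = 2163788682055/2199023255552 ≈ 0.9839772). Hence R(10, 10) > 100, i.e. R(10, 10) ≥ 101.

Largest n = 100; hence R(10, 10) > 100.


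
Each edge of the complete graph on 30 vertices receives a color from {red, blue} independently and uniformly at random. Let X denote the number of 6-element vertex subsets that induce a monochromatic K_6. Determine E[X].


Let X = Σ_S X_S over the C(30, 6) = 593775 subsets S of size 6, where X_S = 1 if the K_6 on S is monochromatic.
For a fixed S, the K_6 on S has C(6, 2) = 15 edges. P[all 15 edges red] = (1/2)^15, and likewise for blue, so P[monochromatic] = 2·(1/2)^15 = 2^{1 − 15} = 1/16384.
By linearity: E[X] = C(30, 6) · 2^{1 − 15} = 593775 · 1/16384 = 593775/16384.
Numerically: E[X] ≈ 36.241.

E[X] = C(30,6)·2^(1−C(6,2)) = 593775/16384 ≈ 36.241.


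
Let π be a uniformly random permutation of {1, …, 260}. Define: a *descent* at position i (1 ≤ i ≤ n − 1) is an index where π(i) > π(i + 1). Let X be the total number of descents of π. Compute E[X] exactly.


Write X = Σ X_I over i = 1, …, 259, with X_I the indicator of one descent.
There are 259 indicators.
For each fixed i, the pair (π(i), π(i+1)) is a uniformly random ordered pair of distinct values from {1, …, 260}; by symmetry P[π(i) > π(i+1)] = 1/2.
By linearity: E[X] = 259 · (1/2) = (260 − 1) · (1/2) = 259/2 ≈ 129.500.

E[X] = 259/2 = 129.500.


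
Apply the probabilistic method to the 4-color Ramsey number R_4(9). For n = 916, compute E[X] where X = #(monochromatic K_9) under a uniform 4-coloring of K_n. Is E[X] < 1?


E[X] = C(916, 9) · 4^{1 − 36} = 1202748565202942340440 · 4^{−35} = 1202748565202942340440/1180591620717411303424.
As a reduced fraction: E[X] = 150343570650367792555/147573952589676412928 ≈ 1.0187677.
Is E[X] < 1? NO.
Since E[X] ≥ 1, the first-moment bound is inconclusive at n = 916; it does NOT by itself certify R_4(9) > 916.

E[X] = 150343570650367792555/147573952589676412928 ≈ 1.0187677; E[X] ≥ 1; first-moment method inconclusive here.


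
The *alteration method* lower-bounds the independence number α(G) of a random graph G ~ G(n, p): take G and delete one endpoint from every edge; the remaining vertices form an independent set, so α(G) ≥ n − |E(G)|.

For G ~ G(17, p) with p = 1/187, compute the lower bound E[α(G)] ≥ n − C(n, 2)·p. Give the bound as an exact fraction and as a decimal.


E[|E(G)|] = C(17, 2)·p = 136 · (1/187) = 8/11.
E[α(G)] ≥ n − E[|E(G)|] = 17 − 8/11 = 179/11.
Numerically: ≈ 16.27273.
(This is only a lower bound; the true E[α(G)] may be larger.)

E[α(G)] ≥ 179/11 ≈ 16.27273.


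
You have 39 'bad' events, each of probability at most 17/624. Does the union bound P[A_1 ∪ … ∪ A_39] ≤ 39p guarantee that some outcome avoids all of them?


Union bound: P[∪_{i=1}^{39} A_i] ≤ Σ_i P[A_i] ≤ 39·p = 39·(17/624) = 17/16.
Numerically: 17/16 ≈ 1.062.
Is 17/16 < 1? NO.
Since the bound 17/16 is ≥ 1, the union bound is uninformative here; it does NOT by itself certify existence.

39·p = 17/16 ≈ 1.062; existence NOT certified by the union bound.


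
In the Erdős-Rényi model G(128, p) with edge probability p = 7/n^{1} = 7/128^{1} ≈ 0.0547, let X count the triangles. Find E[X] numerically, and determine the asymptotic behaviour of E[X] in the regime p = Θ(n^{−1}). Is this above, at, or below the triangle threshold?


Number of potential triangles: C(128, 3) = 341376.
Each occurs with probability p³ ≈ (0.0547)³ ≈ 1.63555e-04.
By linearity: E[X] = C(128, 3)·p³ ≈ 341376 · 1.63555e-04 ≈ 55.834.
Here α = 1, so p = 7/n is exactly at the triangle threshold p ~ 1/n. Asymptotically E[X] → c³/6 = 7³/6 = 343/6 ≈ 57.167, a bounded constant. In this regime the triangle count is asymptotically Poisson(c³/6).

E[X] ≈ 55.834; in regime p = Θ(1/n^{1}) E[X] stays bounded (at the triangle threshold p ~ 1/n).


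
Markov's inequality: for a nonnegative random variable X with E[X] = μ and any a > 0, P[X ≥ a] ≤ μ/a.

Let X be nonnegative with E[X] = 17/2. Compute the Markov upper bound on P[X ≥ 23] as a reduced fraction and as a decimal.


μ = E[X] = 17/2, a = 23.
Markov: P[X ≥ 23] ≤ μ/a = (17/2)/23 = 17/46.
Numerically: ≈ 0.36957.
(Since a = 23 > μ = 8.50000, the bound 17/46 is < 1 and informative.)

P[X ≥ 23] ≤ 17/46 ≈ 0.36957.


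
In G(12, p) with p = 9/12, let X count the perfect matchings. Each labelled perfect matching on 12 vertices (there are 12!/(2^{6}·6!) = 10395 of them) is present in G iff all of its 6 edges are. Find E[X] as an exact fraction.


K_12 has 12!/(2^{6}·6!) = 10395 labelled perfect matchings.
For each such perfect matching H, let X_H = 1 if all 6 edges of H are present in G. Then P[X_H = 1] = p^{6} = (3/4)^{6} = 729/4096.
Summing the indicators: E[X] = Σ_H E[X_H] = 10395 · p^{6} = 10395 · 729/4096 = 7577955/4096.
Numerically: E[X] ≈ 1850.1.

E[X] = 10395 · (3/4)^{6} = 7577955/4096 ≈ 1850.1.


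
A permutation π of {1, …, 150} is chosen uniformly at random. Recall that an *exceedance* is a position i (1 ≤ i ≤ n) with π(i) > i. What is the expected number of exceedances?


Write X = Σ_{i=1}^{150} X_i, where X_i = 1_{π(i) > i}.
For each fixed i, π(i) is uniform over {1, …, 150} (marginal of a uniform permutation), so P[π(i) > i] = (n − i)/n. Summing: Σ_{i=1}^{150} (n − i)/n = (0 + 1 + … + 149)/150 = 150(150 − 1)/(2·150) = (150 − 1)/2.
Hence E[X] = Σ_{i=1}^{150} (150 − i)/150 = 149/2 ≈ 74.500000.

E[X] = 149/2 = 74.500000.


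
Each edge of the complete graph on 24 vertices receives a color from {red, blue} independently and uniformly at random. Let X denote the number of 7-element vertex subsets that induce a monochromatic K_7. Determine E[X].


Let X = Σ_S X_S over the C(24, 7) = 346104 subsets S of size 7, where X_S = 1 if the K_7 on S is monochromatic.
For a fixed S, the K_7 on S has C(7, 2) = 21 edges. P[all 21 edges red] = (1/2)^21, and likewise for blue, so P[monochromatic] = 2·(1/2)^21 = 2^{1 − 21} = 1/1048576.
By linearity of expectation: E[X] = C(24, 7) · 2^{1 − 21} = 346104 · 1/1048576 = 43263/131072.
Numerically: E[X] ≈ 0.330.

E[X] = C(24,7)·2^(1−C(7,2)) = 43263/131072 ≈ 0.330.


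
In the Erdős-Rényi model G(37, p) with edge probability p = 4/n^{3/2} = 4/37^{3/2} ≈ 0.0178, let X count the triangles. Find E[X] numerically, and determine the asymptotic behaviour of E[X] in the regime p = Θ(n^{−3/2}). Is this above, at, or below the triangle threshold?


Number of potential triangles: C(37, 3) = 7770.
Each occurs with probability p³ ≈ (0.0178)³ ≈ 5.61400e-06.
By linearity: E[X] = C(37, 3)·p³ ≈ 7770 · 5.61400e-06 ≈ 0.044.
Since α = 3/2 > 1, p = c/n^{3/2} = o(1/n) is below the triangle threshold p ~ 1/n. Asymptotically E[X] ~ (c³/6)·n^{3(1−α)} = (4³/6)·n^{-1.5} → 0, so by Markov's inequality G has no triangles w.h.p.

E[X] ≈ 0.044; in regime p = Θ(1/n^{3/2}) E[X] tends to 0 (below the triangle threshold p ~ 1/n).


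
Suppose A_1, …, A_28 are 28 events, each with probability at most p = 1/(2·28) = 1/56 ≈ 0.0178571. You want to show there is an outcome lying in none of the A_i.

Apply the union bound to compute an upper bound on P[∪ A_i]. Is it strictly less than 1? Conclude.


Union bound: P[∪_{i=1}^{28} A_i] ≤ Σ_i P[A_i] ≤ 28·p = 28·(1/56) = 1/2.
Numerically: 1/2 ≈ 0.5000000.
Is 1/2 < 1? YES.
Since P[∪ A_i] ≤ 1/2 < 1, the complement has P[∩ A_i^c] ≥ 1 − 1/2 = 1/2 > 0, so some outcome avoids every A_i.

28·p = 1/2 ≈ 0.5000000; existence CERTIFIED by the union bound.


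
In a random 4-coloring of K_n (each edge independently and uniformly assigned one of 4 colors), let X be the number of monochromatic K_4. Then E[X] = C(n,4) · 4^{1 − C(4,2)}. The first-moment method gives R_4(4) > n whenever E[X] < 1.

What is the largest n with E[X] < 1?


We need C(n, 4) · 4^{1 − 6} < 1, i.e. C(n, 4) < 4^{6 − 1} = 1024.
Check values of n near the boundary:
  n = 11: C(11, 4) = 330; 330 < 1024? YES
  n = 12: C(12, 4) = 495; 495 < 1024? YES
  n = 13: C(13, 4) = 715; 715 < 1024? YES
  n = 14: C(14, 4) = 1001; 1001 < 1024? YES
  n = 15: C(15, 4) = 1365; 1365 < 1024? NO
  n = 16: C(16, 4) = 1820; 1820 < 1024? NO
The largest n with C(n, 4) < 1024 is n = 14 (where E[X] = 1001/1024 ≈ 0.977539). Hence R_4(4) > 14, i.e. R_4(4) ≥ 15.

Largest n = 14; hence R_4(4) > 14.


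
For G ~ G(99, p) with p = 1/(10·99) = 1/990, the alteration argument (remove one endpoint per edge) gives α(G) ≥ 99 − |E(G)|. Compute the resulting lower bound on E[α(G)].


E[|E(G)|] = C(99, 2)·p = 4851 · (1/990) = 49/10.
E[α(G)] ≥ n − E[|E(G)|] = 99 − 49/10 = 941/10.
Numerically: ≈ 94.10000.
(This is only a lower bound; the true E[α(G)] may be larger.)

E[α(G)] ≥ 941/10 ≈ 94.10000.


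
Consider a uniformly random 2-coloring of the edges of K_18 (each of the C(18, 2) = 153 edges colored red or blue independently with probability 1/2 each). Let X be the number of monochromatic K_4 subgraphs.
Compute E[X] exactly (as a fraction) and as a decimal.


Let X = Σ_S X_S over the C(18, 4) = 3060 subsets S of size 4, where X_S = 1 if the K_4 on S is monochromatic.
For a fixed S, the K_4 on S has C(4, 2) = 6 edges. P[all 6 edges red] = (1/2)^6, and likewise for blue, so P[monochromatic] = 2·(1/2)^6 = 2^{1 − 6} = 1/32.
By linearity of expectation: E[X] = C(18, 4) · 2^{1 − 6} = 3060 · 1/32 = 765/8.
Numerically: E[X] ≈ 95.6250.

E[X] = C(18,4)·2^(1−C(4,2)) = 765/8 ≈ 95.6250.


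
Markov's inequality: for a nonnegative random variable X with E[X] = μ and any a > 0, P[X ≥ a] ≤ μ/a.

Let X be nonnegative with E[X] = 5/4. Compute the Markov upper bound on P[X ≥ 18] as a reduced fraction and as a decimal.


μ = E[X] = 5/4, a = 18.
Markov: P[X ≥ 18] ≤ μ/a = (5/4)/18 = 5/72.
Numerically: ≈ 0.069.
(Since a = 18 > μ = 1.250, the bound 5/72 is < 1 and informative.)

P[X ≥ 18] ≤ 5/72 ≈ 0.069.


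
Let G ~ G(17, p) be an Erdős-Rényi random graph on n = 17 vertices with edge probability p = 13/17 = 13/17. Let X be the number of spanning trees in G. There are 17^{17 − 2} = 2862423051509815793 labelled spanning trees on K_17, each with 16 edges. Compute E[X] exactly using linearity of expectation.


K_17 has 17^{17 − 2} = 2862423051509815793 labelled spanning trees.
For each such spanning tree H, let X_H = 1 if all 16 edges of H are present in G. Then P[X_H = 1] = p^{16} = (13/17)^{16} = 665416609183179841/48661191875666868481.
By linearity of expectation: E[X] = Σ_H E[X_H] = 2862423051509815793 · p^{16} = 2862423051509815793 · 665416609183179841/48661191875666868481 = 665416609183179841/17.
Numerically: E[X] ≈ 3.9142e+16.

E[X] = 2862423051509815793 · (13/17)^{16} = 665416609183179841/17 ≈ 3.9142e+16.


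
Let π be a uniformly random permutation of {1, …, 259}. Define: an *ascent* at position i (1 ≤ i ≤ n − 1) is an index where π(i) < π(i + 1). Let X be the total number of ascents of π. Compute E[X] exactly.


Write X = Σ X_I over i = 1, …, 258, with X_I the indicator of one ascent.
There are 258 indicators.
For each fixed i, the pair (π(i), π(i+1)) is a uniformly random ordered pair of distinct values from {1, …, 259}; by symmetry P[π(i) < π(i+1)] = 1/2.
By linearity: E[X] = 258 · (1/2) = (259 − 1) · (1/2) = 129 ≈ 129.00000.

E[X] = 129 = 129.00000.


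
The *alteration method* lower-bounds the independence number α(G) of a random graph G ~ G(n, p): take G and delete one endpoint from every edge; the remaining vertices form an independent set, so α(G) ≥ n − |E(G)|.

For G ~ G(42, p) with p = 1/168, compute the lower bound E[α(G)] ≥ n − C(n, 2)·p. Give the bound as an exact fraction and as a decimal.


E[|E(G)|] = C(42, 2)·p = 861 · (1/168) = 41/8.
E[α(G)] ≥ n − E[|E(G)|] = 42 − 41/8 = 295/8.
Numerically: ≈ 36.875000.
(This is only a lower bound; the true E[α(G)] may be larger.)

E[α(G)] ≥ 295/8 ≈ 36.875000.


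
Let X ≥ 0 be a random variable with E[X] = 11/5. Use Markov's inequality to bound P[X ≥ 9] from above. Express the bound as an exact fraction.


μ = E[X] = 11/5, a = 9.
Markov: P[X ≥ 9] ≤ μ/a = (11/5)/9 = 11/45.
Numerically: ≈ 0.24444.
(Since a = 9 > μ = 2.20000, the bound 11/45 is < 1 and informative.)

P[X ≥ 9] ≤ 11/45 ≈ 0.24444.


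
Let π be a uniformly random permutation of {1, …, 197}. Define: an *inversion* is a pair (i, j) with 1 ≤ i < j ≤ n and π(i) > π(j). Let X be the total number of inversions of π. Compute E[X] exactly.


Write X = Σ X_I over the C(197, 2) = 19306 pairs i < j, with X_I the indicator of one inversion.
There are 19306 indicators.
For each fixed pair i < j, the values π(i) and π(j) are two distinct elements of {1, …, 197} in uniformly random order; by symmetry P[π(i) > π(j)] = 1/2.
By linearity: E[X] = 19306 · (1/2) = C(197, 2) · (1/2) = 19306/2 = 9653 ≈ 9653.000.

E[X] = 9653 = 9653.000.


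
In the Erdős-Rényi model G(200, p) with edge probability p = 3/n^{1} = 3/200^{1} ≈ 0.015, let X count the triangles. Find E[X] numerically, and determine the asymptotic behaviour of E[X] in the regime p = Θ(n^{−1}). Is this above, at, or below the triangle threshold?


Number of potential triangles: C(200, 3) = 1313400.
Each occurs with probability p³ ≈ (0.015)³ ≈ 3.37500000e-06.
By linearity: E[X] = C(200, 3)·p³ ≈ 1313400 · 3.37500000e-06 ≈ 4.432725.
Here α = 1, so p = 3/n is exactly at the triangle threshold p ~ 1/n. Asymptotically E[X] → c³/6 = 3³/6 = 9/2 ≈ 4.500000, a bounded constant. In this regime the triangle count is asymptotically Poisson(c³/6).

E[X] ≈ 4.432725; in regime p = Θ(1/n^{1}) E[X] stays bounded (at the triangle threshold p ~ 1/n).


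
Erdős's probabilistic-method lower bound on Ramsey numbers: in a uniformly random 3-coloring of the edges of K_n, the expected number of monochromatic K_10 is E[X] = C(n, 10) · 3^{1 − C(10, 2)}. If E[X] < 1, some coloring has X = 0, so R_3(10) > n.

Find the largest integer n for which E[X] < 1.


We need C(n, 10) · 3^{1 − 45} < 1, i.e. C(n, 10) < 3^{45 − 1} = 984770902183611232881.
Check values of n near the boundary:
  n = 570: C(570, 10) = 921524823451961408691; 921524823451961408691 < 984770902183611232881? YES
  n = 571: C(571, 10) = 937951290893172842001; 937951290893172842001 < 984770902183611232881? YES
  n = 572: C(572, 10) = 954640815642161682606; 954640815642161682606 < 984770902183611232881? YES
  n = 573: C(573, 10) = 971597135635805762226; 971597135635805762226 < 984770902183611232881? YES
  n = 574: C(574, 10) = 988824035203816502691; 988824035203816502691 < 984770902183611232881? NO
  n = 575: C(575, 10) = 1006325345561406175305; 1006325345561406175305 < 984770902183611232881? NO
The largest n with C(n, 10) < 984770902183611232881 is n = 573 (where E[X] = 35985079097622435638/36472996377170786403 ≈ 0.987). Hence R_3(10) > 573, i.e. R_3(10) ≥ 574.

Largest n = 573; hence R_3(10) > 573.


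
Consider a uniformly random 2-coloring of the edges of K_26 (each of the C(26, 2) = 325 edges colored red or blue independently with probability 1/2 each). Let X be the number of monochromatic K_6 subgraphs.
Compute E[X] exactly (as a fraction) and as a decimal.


Let X = Σ_S X_S over the C(26, 6) = 230230 subsets S of size 6, where X_S = 1 if the K_6 on S is monochromatic.
For a fixed S, the K_6 on S has C(6, 2) = 15 edges. P[all 15 edges red] = (1/2)^15, and likewise for blue, so P[monochromatic] = 2·(1/2)^15 = 2^{1 − 15} = 1/16384.
By linearity of expectation: E[X] = C(26, 6) · 2^{1 − 15} = 230230 · 1/16384 = 115115/8192.
Numerically: E[X] ≈ 14.05212.

E[X] = C(26,6)·2^(1−C(6,2)) = 115115/8192 ≈ 14.05212.


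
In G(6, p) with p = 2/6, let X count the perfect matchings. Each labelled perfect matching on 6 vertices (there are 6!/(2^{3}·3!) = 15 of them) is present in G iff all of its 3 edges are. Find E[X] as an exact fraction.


K_6 has 6!/(2^{3}·3!) = 15 labelled perfect matchings.
For each such perfect matching H, let X_H = 1 if all 3 edges of H are present in G. Then P[X_H = 1] = p^{3} = (1/3)^{3} = 1/27.
By linearity: E[X] = Σ_H E[X_H] = 15 · p^{3} = 15 · 1/27 = 5/9.
Numerically: E[X] ≈ 0.5556.

E[X] = 15 · (1/3)^{3} = 5/9 ≈ 0.5556.


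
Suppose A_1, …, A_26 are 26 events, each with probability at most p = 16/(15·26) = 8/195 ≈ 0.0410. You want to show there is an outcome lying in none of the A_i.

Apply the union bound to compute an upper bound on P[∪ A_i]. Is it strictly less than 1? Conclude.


Union bound: P[∪_{i=1}^{26} A_i] ≤ Σ_i P[A_i] ≤ 26·p = 26·(8/195) = 16/15.
Numerically: 16/15 ≈ 1.0667.
Is 16/15 < 1? NO.
Since the bound 16/15 is ≥ 1, the union bound is uninformative here; it does NOT by itself certify existence.

26·p = 16/15 ≈ 1.0667; existence NOT certified by the union bound.


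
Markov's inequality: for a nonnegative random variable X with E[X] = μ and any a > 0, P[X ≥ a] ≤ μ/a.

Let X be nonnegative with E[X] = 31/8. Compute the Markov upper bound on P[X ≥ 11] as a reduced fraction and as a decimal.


μ = E[X] = 31/8, a = 11.
Markov: P[X ≥ 11] ≤ μ/a = (31/8)/11 = 31/88.
Numerically: ≈ 0.352273.
(Since a = 11 > μ = 3.875000, the bound 31/88 is < 1 and informative.)

P[X ≥ 11] ≤ 31/88 ≈ 0.352273.


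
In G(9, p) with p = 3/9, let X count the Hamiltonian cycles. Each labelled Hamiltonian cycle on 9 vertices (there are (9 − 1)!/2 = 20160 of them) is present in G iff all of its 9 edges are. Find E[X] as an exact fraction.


K_9 has (9 − 1)!/2 = 20160 labelled Hamiltonian cycles.
For each such Hamiltonian cycle H, let X_H = 1 if all 9 edges of H are present in G. Then P[X_H = 1] = p^{9} = (1/3)^{9} = 1/19683.
By linearity: E[X] = Σ_H E[X_H] = 20160 · p^{9} = 20160 · 1/19683 = 2240/2187.
Numerically: E[X] ≈ 1.02423.

E[X] = 20160 · (1/3)^{9} = 2240/2187 ≈ 1.02423.


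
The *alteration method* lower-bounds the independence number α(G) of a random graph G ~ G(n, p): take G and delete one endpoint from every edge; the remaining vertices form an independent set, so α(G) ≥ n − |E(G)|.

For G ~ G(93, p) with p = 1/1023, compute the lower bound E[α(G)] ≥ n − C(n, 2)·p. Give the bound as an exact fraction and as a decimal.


E[|E(G)|] = C(93, 2)·p = 4278 · (1/1023) = 46/11.
E[α(G)] ≥ n − E[|E(G)|] = 93 − 46/11 = 977/11.
Numerically: ≈ 88.8182.
(This is only a lower bound; the true E[α(G)] may be larger.)

E[α(G)] ≥ 977/11 ≈ 88.8182.
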